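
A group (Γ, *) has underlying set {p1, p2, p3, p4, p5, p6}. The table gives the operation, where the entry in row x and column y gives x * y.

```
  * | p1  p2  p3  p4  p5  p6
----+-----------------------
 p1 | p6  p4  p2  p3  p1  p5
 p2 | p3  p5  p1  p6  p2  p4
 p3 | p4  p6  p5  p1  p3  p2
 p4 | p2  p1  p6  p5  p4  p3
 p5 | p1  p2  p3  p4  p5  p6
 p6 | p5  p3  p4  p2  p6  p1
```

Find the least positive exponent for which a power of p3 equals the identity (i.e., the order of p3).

The identity element is p5 (its row matches the header).
p3^1 = p3
p3^2 = p3 * p3 = p5
The first power of p3 equal to the identity is p3^2, so ord(p3) = 2.

2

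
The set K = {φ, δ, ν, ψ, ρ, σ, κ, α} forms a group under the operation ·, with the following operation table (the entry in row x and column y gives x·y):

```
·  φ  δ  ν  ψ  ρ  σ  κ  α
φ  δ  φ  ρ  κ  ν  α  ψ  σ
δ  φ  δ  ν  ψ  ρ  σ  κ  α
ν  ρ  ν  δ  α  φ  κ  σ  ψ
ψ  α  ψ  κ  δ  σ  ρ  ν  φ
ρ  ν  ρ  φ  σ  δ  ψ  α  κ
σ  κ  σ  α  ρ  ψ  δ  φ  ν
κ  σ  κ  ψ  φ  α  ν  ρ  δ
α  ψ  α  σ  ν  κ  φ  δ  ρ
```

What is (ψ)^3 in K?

ψ

ψ^1 = ψ
ψ^2 = ψ·ψ = δ
ψ^3 = δ·ψ = ψ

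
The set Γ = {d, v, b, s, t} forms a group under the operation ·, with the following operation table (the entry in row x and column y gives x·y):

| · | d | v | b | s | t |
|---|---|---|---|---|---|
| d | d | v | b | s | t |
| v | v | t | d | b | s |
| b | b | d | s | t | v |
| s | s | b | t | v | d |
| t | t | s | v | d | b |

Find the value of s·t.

d

Read row s, column t: s·t = d.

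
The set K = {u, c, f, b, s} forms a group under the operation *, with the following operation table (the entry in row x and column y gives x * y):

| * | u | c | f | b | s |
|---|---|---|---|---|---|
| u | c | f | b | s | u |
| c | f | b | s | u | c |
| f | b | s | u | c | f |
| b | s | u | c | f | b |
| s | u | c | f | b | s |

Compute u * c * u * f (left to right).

u * c = f
f * u = b
b * f = c

c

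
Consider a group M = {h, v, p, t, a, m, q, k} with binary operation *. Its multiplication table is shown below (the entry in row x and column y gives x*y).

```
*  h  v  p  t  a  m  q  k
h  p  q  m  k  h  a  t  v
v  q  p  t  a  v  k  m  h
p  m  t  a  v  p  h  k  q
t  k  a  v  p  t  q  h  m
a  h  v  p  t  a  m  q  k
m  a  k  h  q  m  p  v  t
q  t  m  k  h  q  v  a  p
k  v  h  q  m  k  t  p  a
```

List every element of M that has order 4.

Identity is a. Compute the order of each non-identity element by repeated multiplication:
  h: h → p → m → a  (order 4)
  v: v → p → t → a  (order 4)
  p: p → a  (order 2)
  t: t → p → v → a  (order 4)
  m: m → p → h → a  (order 4)
  q: q → a  (order 2)
  k: k → a  (order 2)
Elements of order 4: {h, m, t, v}.

{h, m, t, v}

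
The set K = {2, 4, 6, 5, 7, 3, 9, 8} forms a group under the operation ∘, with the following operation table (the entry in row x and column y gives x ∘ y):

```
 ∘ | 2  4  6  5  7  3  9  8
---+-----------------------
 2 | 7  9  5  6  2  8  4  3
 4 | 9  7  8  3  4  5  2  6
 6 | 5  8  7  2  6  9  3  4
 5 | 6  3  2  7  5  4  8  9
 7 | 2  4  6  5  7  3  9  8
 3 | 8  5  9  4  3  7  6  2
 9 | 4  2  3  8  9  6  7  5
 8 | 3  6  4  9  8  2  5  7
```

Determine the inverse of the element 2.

2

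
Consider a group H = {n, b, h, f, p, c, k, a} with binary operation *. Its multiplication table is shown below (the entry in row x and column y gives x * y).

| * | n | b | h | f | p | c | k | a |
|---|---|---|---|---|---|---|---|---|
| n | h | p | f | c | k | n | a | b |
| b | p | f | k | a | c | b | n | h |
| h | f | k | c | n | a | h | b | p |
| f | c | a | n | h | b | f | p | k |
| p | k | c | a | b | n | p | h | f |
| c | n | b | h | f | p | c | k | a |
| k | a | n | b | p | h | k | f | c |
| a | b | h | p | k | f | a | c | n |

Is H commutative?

Check whether the table is symmetric across its main diagonal.
Every entry (row x, col y) equals the entry (row y, col x), so H is abelian.

Yes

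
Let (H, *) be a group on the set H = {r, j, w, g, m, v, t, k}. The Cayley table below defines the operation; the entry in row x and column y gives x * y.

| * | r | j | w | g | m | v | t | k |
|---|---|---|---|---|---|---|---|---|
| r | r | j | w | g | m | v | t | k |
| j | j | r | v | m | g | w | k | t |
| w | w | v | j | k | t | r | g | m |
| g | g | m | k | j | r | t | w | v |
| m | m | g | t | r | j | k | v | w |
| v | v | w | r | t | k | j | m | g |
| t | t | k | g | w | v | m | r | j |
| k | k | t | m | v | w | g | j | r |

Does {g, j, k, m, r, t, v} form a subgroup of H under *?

m * k = w, which is not in {g, j, k, m, r, t, v}.
The subset is not closed under *, so it is not a subgroup.

No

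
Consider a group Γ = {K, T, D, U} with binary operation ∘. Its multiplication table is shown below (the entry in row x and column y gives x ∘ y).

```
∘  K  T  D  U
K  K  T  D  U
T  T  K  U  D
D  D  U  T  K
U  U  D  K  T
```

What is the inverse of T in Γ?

T

First locate the identity: row K matches the header, so K is the identity.
Scan row T for K: T ∘ T = K. Hence T^(-1) = T.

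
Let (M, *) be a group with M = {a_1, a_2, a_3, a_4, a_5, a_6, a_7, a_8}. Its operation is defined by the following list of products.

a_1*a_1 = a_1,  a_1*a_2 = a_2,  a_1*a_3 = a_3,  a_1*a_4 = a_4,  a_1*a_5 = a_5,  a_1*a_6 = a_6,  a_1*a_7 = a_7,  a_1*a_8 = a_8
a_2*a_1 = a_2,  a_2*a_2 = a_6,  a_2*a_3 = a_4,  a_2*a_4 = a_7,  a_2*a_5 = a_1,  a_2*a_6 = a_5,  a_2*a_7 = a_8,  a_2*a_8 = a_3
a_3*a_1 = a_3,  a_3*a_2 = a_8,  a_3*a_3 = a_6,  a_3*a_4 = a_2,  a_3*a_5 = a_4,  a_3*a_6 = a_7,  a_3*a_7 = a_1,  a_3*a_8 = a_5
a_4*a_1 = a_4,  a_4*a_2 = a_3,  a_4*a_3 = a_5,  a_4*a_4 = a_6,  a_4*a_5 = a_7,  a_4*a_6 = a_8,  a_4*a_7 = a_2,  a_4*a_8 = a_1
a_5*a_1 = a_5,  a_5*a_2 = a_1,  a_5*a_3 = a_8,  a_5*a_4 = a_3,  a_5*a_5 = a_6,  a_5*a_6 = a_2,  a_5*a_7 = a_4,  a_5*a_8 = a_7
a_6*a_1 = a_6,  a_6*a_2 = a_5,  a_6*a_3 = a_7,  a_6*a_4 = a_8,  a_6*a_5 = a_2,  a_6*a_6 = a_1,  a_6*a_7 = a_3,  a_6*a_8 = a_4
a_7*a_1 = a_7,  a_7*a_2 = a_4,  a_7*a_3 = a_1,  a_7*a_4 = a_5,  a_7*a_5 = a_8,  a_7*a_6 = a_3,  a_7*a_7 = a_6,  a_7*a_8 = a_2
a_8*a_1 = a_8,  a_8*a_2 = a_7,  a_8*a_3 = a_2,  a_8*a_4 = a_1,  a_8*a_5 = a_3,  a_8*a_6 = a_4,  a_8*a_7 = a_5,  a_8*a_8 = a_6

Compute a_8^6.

a_6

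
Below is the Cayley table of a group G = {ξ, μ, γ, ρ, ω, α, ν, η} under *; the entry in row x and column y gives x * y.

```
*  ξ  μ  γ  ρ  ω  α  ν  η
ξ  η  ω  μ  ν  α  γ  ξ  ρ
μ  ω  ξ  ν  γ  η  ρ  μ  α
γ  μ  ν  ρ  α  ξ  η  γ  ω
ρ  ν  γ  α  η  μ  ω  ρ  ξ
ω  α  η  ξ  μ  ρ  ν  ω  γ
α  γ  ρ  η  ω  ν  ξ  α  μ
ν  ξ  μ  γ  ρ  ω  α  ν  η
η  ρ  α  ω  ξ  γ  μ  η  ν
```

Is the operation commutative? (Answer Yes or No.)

Yes

Check whether the table is symmetric across its main diagonal.
Every entry (row x, col y) equals the entry (row y, col x), so G is abelian.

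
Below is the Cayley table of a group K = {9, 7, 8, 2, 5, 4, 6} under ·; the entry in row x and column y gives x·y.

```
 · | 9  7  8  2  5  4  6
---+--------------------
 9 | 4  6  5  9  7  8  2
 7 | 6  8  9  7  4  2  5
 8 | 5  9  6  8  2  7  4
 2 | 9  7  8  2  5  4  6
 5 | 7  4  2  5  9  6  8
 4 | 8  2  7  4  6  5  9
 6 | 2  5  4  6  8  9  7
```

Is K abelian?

Yes

Check whether the table is symmetric across its main diagonal.
Every entry (row x, col y) equals the entry (row y, col x), so K is abelian.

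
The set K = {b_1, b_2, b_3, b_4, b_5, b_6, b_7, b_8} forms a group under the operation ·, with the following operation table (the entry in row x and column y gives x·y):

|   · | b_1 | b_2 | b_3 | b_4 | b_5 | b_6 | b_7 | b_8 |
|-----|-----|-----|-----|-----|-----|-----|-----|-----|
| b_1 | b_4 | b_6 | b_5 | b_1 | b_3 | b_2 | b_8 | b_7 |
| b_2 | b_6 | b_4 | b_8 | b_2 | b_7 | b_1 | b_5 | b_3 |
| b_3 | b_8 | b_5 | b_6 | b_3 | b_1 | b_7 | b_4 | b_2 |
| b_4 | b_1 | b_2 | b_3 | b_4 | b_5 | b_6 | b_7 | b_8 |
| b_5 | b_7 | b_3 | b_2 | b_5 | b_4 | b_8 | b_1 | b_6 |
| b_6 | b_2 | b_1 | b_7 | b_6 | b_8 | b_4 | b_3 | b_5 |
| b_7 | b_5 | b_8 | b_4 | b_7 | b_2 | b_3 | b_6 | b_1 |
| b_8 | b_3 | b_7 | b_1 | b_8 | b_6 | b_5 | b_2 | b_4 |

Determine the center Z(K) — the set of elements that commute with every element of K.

An element z is central iff its row equals its column in the table.
For b_1: b_1·b_3 = b_5 ≠ b_8 = b_3·b_1, so b_1 ∉ Z.
Checking each element this way leaves Z(K) = {b_4, b_6}.

{b_4, b_6}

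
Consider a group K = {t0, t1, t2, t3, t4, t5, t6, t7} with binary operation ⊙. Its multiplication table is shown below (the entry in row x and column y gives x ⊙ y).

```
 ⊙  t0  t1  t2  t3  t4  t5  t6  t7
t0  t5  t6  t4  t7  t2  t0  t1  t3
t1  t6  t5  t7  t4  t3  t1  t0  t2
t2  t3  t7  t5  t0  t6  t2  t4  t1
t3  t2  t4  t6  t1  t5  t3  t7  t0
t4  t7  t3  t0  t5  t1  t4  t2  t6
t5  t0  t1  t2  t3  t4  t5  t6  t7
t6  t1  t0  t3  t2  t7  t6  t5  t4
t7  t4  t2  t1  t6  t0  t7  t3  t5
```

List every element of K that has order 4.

{t3, t4}

Identity is t5. Compute the order of each non-identity element by repeated multiplication:
  t0: t0 → t5  (order 2)
  t1: t1 → t5  (order 2)
  t2: t2 → t5  (order 2)
  t3: t3 → t1 → t4 → t5  (order 4)
  t4: t4 → t1 → t3 → t5  (order 4)
  t6: t6 → t5  (order 2)
  t7: t7 → t5  (order 2)
Elements of order 4: {t3, t4}.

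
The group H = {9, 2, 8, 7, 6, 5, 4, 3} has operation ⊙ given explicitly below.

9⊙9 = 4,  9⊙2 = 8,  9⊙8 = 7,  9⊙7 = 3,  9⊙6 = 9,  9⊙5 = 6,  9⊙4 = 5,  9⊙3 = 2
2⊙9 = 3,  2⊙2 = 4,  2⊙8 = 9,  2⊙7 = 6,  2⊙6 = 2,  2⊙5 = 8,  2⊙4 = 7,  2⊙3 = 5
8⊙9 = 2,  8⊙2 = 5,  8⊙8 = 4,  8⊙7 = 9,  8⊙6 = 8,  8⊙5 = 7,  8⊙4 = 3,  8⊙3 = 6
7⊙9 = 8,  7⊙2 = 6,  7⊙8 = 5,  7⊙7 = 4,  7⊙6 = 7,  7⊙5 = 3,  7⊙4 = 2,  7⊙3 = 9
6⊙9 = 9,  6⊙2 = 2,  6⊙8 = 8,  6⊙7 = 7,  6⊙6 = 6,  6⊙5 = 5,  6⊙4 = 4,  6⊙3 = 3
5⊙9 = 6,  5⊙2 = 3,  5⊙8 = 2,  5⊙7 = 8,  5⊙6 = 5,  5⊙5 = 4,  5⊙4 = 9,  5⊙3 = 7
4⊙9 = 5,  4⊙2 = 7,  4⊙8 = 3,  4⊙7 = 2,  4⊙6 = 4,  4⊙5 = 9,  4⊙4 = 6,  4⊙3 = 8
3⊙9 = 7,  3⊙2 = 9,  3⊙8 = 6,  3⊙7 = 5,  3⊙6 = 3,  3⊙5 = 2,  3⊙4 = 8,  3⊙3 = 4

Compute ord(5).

4

The identity element is 6 (its row matches the header).
5^1 = 5
5^2 = 5 ⊙ 5 = 4
5^3 = 4 ⊙ 5 = 9
5^4 = 9 ⊙ 5 = 6
The first power of 5 equal to the identity is 5^4, so ord(5) = 4.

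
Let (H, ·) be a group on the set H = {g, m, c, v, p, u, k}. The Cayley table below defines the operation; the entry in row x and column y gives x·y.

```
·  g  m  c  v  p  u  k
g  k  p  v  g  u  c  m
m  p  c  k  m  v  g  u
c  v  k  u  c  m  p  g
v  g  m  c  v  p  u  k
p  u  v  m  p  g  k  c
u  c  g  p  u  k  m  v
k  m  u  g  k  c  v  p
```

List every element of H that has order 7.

{c, g, k, m, p, u}

Identity is v. Compute the order of each non-identity element by repeated multiplication:
  g: g → k → m → p → u → c → v  (order 7)
  m: m → c → k → u → g → p → v  (order 7)
  c: c → u → p → m → k → g → v  (order 7)
  p: p → g → u → k → c → m → v  (order 7)
  u: u → m → g → c → p → k → v  (order 7)
  k: k → p → c → g → m → u → v  (order 7)
Elements of order 7: {c, g, k, m, p, u}.
(Structurally, H here is isomorphic to the cyclic group Z_7.)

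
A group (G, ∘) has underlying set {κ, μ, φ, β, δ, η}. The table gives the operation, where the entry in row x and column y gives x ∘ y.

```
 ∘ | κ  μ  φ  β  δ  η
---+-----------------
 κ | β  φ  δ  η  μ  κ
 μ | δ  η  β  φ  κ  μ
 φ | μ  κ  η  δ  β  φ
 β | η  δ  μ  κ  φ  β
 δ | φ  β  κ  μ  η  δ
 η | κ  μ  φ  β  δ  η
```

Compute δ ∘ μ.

Read row δ, column μ: δ ∘ μ = β.

β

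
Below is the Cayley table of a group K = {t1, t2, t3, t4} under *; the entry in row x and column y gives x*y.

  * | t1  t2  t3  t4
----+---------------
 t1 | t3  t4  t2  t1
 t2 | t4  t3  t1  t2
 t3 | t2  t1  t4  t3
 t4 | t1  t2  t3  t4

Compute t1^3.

t2

t1^1 = t1
t1^2 = t1*t1 = t3
t1^3 = t3*t1 = t2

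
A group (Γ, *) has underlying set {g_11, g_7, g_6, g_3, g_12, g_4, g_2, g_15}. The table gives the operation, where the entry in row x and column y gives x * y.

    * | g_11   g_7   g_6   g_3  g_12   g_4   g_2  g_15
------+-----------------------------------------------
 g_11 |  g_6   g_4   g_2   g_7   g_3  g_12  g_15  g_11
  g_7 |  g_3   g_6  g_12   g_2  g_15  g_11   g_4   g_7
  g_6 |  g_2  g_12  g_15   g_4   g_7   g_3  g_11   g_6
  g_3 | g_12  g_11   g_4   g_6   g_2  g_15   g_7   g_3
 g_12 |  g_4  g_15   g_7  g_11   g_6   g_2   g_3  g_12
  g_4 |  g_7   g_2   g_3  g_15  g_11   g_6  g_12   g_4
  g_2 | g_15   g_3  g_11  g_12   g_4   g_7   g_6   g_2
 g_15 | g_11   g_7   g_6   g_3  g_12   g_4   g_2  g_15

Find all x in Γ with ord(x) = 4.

Identity is g_15. Compute the order of each non-identity element by repeated multiplication:
  g_11: g_11 → g_6 → g_2 → g_15  (order 4)
  g_7: g_7 → g_6 → g_12 → g_15  (order 4)
  g_6: g_6 → g_15  (order 2)
  g_3: g_3 → g_6 → g_4 → g_15  (order 4)
  g_12: g_12 → g_6 → g_7 → g_15  (order 4)
  g_4: g_4 → g_6 → g_3 → g_15  (order 4)
  g_2: g_2 → g_6 → g_11 → g_15  (order 4)
Elements of order 4: {g_11, g_12, g_2, g_3, g_4, g_7}.

{g_11, g_12, g_2, g_3, g_4, g_7}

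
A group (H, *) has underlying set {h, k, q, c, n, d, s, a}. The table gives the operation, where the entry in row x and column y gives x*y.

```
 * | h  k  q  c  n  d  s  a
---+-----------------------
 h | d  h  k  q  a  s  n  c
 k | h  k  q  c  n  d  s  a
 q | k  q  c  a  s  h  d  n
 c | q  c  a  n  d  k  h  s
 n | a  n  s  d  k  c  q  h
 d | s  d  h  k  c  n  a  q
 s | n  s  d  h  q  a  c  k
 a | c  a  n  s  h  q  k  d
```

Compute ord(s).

8

The identity element is k (its row matches the header).
s^1 = s
s^2 = s*s = c
s^3 = c*s = h
s^4 = h*s = n
s^5 = n*s = q
s^6 = q*s = d
s^7 = d*s = a
s^8 = a*s = k
The first power of s equal to the identity is s^8, so ord(s) = 8.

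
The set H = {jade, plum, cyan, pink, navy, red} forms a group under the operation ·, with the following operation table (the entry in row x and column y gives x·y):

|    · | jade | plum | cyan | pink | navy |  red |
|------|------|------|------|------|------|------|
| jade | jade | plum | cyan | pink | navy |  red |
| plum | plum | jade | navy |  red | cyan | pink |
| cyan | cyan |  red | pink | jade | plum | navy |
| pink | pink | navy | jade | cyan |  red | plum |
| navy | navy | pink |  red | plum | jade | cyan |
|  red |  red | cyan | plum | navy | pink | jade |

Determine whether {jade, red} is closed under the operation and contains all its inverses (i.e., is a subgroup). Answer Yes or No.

Yes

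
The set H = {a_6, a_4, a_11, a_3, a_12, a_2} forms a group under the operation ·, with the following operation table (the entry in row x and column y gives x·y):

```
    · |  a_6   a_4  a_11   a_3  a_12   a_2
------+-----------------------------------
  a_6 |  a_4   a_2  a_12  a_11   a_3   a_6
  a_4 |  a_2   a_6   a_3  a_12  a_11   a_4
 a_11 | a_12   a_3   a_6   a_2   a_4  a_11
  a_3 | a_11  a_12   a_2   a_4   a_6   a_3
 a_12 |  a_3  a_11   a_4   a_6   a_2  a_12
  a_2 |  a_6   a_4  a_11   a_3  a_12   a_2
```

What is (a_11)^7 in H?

a_11^1 = a_11
a_11^2 = a_11·a_11 = a_6
a_11^3 = a_6·a_11 = a_12
a_11^4 = a_12·a_11 = a_4
a_11^5 = a_4·a_11 = a_3
a_11^6 = a_3·a_11 = a_2
a_11^7 = a_2·a_11 = a_11

a_11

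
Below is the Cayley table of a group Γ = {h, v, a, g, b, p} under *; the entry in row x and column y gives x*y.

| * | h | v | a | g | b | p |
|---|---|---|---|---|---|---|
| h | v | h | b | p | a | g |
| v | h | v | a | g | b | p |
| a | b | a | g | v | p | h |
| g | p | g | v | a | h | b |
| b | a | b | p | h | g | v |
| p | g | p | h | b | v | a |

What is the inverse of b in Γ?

p

First locate the identity: row v matches the header, so v is the identity.
Scan row b for v: b*p = v. Hence b^(-1) = p.
(Structurally, Γ here is isomorphic to the cyclic group Z_6.)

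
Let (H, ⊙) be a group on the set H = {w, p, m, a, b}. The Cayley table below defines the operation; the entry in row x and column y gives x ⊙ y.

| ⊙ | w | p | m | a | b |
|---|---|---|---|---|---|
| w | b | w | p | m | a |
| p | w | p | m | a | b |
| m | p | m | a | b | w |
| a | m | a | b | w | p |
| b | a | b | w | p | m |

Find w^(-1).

First locate the identity: row p matches the header, so p is the identity.
Scan row w for p: w ⊙ m = p. Hence w^(-1) = m.

m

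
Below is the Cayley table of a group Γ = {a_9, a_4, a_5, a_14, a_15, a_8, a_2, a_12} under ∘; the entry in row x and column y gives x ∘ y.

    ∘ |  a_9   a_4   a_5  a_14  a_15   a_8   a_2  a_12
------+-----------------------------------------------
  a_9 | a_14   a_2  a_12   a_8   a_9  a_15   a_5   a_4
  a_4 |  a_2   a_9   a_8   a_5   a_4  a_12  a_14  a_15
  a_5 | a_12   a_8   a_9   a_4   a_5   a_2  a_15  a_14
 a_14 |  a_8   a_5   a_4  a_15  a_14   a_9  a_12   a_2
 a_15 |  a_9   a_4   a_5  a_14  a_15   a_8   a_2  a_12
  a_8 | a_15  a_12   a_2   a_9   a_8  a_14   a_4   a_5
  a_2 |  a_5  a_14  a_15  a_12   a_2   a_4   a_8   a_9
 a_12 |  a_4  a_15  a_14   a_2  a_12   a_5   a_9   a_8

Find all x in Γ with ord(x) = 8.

{a_12, a_2, a_4, a_5}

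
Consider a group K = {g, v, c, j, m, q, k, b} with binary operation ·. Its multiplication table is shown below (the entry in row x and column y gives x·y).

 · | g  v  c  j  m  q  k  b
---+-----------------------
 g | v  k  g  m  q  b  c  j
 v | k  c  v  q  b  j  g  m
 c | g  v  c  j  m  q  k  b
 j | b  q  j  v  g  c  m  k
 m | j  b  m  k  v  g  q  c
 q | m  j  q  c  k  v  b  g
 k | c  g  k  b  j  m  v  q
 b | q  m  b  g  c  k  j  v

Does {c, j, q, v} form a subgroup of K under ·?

{c, j, q, v} contains the identity c.
Checking products: every product of two elements of {c, j, q, v} (read from the table) lies in {c, j, q, v}, so the set is closed.
In a finite group, a nonempty closed subset is a subgroup. So {c, j, q, v} ≤ K.

Yes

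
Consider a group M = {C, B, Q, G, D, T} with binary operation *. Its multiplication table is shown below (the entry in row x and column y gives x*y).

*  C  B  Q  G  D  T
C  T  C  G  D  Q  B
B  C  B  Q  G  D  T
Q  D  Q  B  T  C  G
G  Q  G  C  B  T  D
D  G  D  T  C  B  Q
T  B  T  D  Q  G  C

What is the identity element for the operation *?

The identity e satisfies e*x = x for all x, so its row in the table reproduces the column headers.
Row B reads: C, B, Q, G, D, T — exactly the header order. So B is the identity.
(Structurally, M here is isomorphic to the symmetric group S_3.)

B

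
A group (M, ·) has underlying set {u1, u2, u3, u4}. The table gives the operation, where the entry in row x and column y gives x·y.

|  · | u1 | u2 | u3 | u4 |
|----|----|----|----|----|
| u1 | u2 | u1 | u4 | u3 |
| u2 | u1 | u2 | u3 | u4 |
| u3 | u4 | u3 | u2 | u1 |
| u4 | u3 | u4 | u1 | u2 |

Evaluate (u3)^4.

u3^1 = u3
u3^2 = u3·u3 = u2
u3^3 = u2·u3 = u3
u3^4 = u3·u3 = u2
(Structurally, M here is isomorphic to the Klein four-group V_4.)

u2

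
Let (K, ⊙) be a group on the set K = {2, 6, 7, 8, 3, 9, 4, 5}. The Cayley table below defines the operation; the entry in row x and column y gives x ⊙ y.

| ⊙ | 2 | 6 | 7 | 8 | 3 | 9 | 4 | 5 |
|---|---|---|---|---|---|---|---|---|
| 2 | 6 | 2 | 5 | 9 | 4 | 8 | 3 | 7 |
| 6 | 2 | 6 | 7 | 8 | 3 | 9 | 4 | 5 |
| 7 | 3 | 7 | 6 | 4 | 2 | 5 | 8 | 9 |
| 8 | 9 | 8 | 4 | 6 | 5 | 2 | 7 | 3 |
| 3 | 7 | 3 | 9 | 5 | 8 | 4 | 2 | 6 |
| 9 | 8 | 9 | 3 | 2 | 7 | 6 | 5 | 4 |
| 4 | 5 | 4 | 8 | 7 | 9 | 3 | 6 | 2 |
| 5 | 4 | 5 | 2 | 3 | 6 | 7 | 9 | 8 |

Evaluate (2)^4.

6

2^1 = 2
2^2 = 2 ⊙ 2 = 6
2^3 = 6 ⊙ 2 = 2
2^4 = 2 ⊙ 2 = 6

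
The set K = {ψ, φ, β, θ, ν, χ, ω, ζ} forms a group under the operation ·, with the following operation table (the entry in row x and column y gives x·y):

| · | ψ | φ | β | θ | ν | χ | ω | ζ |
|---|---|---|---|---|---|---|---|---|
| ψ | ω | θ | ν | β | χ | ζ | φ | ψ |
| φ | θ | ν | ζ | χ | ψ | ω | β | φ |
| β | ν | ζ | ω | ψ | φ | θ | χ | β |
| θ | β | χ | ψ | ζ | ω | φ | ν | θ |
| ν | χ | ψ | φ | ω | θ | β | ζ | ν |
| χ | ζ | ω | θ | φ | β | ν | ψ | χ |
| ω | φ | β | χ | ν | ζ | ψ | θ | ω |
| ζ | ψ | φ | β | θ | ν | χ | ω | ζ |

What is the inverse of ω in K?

ν

First locate the identity: row ζ matches the header, so ζ is the identity.
Scan row ω for ζ: ω·ν = ζ. Hence ω^(-1) = ν.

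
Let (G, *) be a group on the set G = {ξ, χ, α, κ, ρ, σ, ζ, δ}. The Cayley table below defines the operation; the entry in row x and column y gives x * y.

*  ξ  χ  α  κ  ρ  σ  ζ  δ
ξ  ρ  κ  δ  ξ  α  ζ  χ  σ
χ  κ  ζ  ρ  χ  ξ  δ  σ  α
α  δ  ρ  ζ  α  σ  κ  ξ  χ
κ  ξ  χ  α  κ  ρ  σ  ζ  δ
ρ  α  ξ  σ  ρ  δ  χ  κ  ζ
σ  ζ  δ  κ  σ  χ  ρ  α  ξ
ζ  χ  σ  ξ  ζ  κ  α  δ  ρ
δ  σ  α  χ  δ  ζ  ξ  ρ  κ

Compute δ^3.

δ

δ^1 = δ
δ^2 = δ * δ = κ
δ^3 = κ * δ = δ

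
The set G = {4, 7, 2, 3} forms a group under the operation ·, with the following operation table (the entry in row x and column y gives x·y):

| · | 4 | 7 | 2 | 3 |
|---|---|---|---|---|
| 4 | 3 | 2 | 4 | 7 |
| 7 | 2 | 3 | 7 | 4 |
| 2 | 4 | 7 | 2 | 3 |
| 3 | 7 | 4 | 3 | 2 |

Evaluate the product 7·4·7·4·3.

3

7·4 = 2
2·7 = 7
7·4 = 2
2·3 = 3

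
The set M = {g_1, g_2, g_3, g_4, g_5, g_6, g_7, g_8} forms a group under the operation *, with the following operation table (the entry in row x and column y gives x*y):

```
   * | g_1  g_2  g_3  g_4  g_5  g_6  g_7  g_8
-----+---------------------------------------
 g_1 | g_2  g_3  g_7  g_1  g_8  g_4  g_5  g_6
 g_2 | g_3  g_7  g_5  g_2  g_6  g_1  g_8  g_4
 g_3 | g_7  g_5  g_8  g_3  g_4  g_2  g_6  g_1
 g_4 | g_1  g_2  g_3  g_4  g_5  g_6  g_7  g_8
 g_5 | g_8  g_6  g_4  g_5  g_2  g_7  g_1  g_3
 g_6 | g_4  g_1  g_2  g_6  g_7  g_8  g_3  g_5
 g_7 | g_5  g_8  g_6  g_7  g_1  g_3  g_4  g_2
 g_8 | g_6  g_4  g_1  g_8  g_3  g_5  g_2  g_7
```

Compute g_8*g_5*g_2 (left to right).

g_8*g_5 = g_3
g_3*g_2 = g_5

g_5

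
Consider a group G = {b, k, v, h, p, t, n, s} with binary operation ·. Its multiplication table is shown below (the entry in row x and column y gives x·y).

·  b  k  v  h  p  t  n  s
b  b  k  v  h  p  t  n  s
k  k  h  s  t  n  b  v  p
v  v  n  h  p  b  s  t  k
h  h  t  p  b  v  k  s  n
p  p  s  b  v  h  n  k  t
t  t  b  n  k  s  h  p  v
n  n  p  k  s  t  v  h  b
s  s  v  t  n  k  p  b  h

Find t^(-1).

k

First locate the identity: row b matches the header, so b is the identity.
Scan row t for b: t·k = b. Hence t^(-1) = k.
(Structurally, G here is isomorphic to the quaternion group Q_8.)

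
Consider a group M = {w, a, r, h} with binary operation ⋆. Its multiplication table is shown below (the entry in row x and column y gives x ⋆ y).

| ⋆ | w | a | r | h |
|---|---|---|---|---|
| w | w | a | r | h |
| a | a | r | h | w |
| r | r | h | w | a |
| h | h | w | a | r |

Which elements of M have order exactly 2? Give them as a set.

Identity is w. Compute the order of each non-identity element by repeated multiplication:
  a: a → r → h → w  (order 4)
  r: r → w  (order 2)
  h: h → r → a → w  (order 4)
Elements of order 2: {r}.

{r}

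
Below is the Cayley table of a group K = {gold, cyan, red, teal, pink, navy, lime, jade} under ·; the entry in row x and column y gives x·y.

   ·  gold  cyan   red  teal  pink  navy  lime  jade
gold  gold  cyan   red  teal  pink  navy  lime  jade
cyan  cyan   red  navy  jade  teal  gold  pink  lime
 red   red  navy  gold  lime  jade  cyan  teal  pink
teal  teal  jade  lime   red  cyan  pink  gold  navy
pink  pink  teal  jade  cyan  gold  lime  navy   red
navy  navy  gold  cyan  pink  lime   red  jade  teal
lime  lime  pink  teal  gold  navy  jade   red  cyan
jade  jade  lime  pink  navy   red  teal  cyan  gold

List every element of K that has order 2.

Identity is gold. Compute the order of each non-identity element by repeated multiplication:
  cyan: cyan → red → navy → gold  (order 4)
  red: red → gold  (order 2)
  teal: teal → red → lime → gold  (order 4)
  pink: pink → gold  (order 2)
  navy: navy → red → cyan → gold  (order 4)
  lime: lime → red → teal → gold  (order 4)
  jade: jade → gold  (order 2)
Elements of order 2: {jade, pink, red}.
(Structurally, K here is isomorphic to Z_2 x Z_4.)

{jade, pink, red}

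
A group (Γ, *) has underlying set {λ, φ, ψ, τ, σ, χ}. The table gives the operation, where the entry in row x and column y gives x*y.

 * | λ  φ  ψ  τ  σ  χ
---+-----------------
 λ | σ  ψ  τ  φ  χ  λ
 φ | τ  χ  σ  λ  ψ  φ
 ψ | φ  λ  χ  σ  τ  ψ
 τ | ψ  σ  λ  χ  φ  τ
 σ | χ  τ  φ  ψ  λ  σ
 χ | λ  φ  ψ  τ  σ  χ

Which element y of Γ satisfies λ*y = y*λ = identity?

First locate the identity: row χ matches the header, so χ is the identity.
Scan row λ for χ: λ*σ = χ. Hence λ^(-1) = σ.

σ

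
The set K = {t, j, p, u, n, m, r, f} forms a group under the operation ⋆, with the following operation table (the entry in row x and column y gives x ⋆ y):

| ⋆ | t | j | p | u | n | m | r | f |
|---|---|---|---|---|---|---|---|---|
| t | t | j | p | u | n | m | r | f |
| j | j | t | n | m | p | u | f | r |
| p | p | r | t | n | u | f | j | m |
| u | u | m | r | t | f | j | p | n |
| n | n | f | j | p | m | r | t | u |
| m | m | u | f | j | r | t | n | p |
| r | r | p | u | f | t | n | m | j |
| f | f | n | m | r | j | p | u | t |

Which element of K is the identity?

The identity e satisfies e ⋆ x = x for all x, so its row in the table reproduces the column headers.
Row t reads: t, j, p, u, n, m, r, f — exactly the header order. So t is the identity.

t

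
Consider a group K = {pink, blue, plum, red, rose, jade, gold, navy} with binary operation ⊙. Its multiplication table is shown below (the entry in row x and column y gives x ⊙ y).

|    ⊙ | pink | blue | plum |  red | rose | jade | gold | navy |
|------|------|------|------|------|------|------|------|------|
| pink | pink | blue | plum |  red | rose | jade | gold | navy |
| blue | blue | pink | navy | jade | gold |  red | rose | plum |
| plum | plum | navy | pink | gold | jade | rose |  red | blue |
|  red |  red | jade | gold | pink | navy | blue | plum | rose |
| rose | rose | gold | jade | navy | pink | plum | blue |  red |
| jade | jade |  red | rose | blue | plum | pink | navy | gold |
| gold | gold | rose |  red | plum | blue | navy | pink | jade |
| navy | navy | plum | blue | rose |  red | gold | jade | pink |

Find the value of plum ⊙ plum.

pink

Read row plum, column plum: plum ⊙ plum = pink.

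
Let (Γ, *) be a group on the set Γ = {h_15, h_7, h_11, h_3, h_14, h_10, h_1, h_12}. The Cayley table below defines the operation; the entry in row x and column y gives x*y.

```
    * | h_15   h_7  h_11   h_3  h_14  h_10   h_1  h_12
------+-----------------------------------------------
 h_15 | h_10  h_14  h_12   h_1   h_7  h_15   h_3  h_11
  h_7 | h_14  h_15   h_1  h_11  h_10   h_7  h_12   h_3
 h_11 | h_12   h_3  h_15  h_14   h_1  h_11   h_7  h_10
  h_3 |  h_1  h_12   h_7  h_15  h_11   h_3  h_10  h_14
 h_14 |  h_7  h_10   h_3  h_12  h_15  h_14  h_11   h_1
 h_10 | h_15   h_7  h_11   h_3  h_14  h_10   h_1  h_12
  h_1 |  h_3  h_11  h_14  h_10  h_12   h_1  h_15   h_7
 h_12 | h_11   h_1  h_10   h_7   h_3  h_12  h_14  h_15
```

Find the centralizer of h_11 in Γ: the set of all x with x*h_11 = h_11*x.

{h_10, h_11, h_12, h_15}

Compare row h_11 with column h_11 entry by entry.
h_15*h_11 = h_12 = h_11*h_15, so h_15 commutes with h_11.
h_1*h_11 = h_14 but h_11*h_1 = h_7, so h_1 does not.
Collecting the elements that commute with h_11: C(h_11) = {h_10, h_11, h_12, h_15}.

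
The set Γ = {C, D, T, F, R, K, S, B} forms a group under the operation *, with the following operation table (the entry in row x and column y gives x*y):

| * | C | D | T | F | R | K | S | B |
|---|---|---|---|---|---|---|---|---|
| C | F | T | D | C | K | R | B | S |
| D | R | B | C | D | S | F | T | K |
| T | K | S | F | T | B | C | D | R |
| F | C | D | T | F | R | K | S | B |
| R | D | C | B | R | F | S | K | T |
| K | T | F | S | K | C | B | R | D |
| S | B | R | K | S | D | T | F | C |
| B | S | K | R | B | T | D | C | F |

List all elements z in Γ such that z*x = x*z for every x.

{B, F}

An element z is central iff its row equals its column in the table.
For K: K*T = S ≠ C = T*K, so K ∉ Z.
Checking each element this way leaves Z(Γ) = {B, F}.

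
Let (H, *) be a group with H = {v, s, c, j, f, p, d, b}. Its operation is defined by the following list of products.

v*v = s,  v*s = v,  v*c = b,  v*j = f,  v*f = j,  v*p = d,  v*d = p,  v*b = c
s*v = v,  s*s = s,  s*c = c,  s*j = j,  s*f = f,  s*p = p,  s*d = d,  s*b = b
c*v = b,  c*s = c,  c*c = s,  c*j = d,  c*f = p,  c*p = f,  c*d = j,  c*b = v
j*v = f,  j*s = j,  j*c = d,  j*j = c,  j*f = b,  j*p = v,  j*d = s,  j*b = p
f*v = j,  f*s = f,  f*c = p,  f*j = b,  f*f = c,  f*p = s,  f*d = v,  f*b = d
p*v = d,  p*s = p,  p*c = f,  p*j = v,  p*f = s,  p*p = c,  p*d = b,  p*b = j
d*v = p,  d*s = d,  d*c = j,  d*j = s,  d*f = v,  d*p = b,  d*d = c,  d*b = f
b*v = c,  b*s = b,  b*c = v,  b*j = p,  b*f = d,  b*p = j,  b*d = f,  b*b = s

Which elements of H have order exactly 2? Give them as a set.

Identity is s. Compute the order of each non-identity element by repeated multiplication:
  v: v → s  (order 2)
  c: c → s  (order 2)
  j: j → c → d → s  (order 4)
  f: f → c → p → s  (order 4)
  p: p → c → f → s  (order 4)
  d: d → c → j → s  (order 4)
  b: b → s  (order 2)
Elements of order 2: {b, c, v}.

{b, c, v}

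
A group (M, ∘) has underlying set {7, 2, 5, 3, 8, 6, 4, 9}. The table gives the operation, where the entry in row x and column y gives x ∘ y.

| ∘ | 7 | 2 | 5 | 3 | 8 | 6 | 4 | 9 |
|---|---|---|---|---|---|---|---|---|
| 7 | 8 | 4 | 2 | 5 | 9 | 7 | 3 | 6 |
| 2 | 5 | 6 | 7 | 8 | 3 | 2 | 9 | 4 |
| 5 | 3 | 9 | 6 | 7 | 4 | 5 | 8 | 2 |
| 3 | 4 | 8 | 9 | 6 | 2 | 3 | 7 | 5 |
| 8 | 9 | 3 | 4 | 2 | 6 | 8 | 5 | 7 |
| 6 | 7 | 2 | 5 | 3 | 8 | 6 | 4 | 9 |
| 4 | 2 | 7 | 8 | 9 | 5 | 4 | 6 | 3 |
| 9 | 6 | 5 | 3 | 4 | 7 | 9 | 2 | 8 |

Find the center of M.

{6, 8}

An element z is central iff its row equals its column in the table.
For 5: 5 ∘ 7 = 3 ≠ 2 = 7 ∘ 5, so 5 ∉ Z.
Checking each element this way leaves Z(M) = {6, 8}.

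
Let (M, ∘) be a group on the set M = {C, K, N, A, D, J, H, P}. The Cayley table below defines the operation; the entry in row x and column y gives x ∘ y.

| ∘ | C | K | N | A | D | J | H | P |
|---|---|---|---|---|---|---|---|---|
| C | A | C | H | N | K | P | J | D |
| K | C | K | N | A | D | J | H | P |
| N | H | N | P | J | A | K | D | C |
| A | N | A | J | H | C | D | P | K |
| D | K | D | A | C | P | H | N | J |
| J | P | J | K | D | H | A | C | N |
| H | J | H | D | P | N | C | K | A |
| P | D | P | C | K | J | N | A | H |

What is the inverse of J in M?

N

First locate the identity: row K matches the header, so K is the identity.
Scan row J for K: J ∘ N = K. Hence J^(-1) = N.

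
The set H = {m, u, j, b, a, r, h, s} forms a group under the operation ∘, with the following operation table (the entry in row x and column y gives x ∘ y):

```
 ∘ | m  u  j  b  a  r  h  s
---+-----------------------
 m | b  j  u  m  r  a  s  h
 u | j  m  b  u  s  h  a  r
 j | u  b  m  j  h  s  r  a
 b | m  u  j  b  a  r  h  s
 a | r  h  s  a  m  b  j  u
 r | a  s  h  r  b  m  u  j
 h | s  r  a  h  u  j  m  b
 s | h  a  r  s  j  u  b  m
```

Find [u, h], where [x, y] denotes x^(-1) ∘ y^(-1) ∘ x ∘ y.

Identity is b; from the table u^(-1) = j and h^(-1) = s.
j ∘ s = a
a ∘ u = h
h ∘ h = m

m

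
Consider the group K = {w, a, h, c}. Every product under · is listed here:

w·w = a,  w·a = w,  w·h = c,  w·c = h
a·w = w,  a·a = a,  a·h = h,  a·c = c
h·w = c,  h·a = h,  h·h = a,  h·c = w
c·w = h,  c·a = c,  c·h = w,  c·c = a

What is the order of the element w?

2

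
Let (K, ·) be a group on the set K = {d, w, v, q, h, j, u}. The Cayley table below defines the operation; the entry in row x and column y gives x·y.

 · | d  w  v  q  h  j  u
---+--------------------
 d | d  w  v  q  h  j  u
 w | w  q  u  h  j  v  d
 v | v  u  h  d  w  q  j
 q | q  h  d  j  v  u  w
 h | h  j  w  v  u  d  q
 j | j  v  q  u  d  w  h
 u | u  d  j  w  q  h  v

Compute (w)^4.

w^1 = w
w^2 = w·w = q
w^3 = q·w = h
w^4 = h·w = j

j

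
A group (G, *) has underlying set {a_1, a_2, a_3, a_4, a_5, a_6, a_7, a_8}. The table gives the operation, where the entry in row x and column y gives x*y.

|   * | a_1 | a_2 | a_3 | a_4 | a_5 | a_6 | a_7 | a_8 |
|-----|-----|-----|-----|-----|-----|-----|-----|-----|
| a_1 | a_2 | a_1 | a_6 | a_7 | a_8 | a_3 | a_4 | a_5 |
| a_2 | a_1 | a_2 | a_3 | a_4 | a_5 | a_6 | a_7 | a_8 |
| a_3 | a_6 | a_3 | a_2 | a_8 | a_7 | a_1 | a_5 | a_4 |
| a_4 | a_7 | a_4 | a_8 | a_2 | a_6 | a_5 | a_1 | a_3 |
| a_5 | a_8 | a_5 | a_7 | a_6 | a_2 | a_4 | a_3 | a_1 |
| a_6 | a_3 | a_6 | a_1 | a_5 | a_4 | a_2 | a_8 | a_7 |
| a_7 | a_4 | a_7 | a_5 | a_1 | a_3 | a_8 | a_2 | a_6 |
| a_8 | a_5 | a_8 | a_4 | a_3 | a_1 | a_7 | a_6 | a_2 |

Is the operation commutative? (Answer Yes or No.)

Check whether the table is symmetric across its main diagonal.
Every entry (row x, col y) equals the entry (row y, col x), so G is abelian.

Yes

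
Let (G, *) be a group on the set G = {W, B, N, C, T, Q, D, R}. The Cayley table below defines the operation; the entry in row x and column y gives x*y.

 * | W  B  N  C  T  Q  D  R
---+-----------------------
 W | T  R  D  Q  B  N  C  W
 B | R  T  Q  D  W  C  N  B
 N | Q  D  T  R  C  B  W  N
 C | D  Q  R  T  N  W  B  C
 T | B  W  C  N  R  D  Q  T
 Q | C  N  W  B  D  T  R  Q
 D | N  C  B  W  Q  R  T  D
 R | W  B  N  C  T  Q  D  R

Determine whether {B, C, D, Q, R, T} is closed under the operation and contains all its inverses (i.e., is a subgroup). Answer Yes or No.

No

T*C = N, which is not in {B, C, D, Q, R, T}.
The subset is not closed under *, so it is not a subgroup.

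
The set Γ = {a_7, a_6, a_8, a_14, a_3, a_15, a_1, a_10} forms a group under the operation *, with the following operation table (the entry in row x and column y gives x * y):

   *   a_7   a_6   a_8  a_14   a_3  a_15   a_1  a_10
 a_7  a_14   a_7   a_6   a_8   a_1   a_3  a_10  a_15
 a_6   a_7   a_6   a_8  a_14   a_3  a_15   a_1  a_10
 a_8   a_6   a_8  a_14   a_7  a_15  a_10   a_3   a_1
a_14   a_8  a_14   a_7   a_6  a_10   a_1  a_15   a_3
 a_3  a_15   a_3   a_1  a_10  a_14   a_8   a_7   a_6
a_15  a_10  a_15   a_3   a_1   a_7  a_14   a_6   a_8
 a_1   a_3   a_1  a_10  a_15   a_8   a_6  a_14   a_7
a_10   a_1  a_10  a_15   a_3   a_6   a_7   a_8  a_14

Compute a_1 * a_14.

a_15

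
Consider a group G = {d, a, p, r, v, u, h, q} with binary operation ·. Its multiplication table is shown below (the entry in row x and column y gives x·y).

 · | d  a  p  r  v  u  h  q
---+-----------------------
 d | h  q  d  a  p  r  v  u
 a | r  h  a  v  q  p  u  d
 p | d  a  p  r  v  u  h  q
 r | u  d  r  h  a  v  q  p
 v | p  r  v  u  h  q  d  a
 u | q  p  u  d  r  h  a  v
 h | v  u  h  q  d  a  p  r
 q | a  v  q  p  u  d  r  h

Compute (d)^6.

h

d^1 = d
d^2 = d·d = h
d^3 = h·d = v
d^4 = v·d = p
d^5 = p·d = d
d^6 = d·d = h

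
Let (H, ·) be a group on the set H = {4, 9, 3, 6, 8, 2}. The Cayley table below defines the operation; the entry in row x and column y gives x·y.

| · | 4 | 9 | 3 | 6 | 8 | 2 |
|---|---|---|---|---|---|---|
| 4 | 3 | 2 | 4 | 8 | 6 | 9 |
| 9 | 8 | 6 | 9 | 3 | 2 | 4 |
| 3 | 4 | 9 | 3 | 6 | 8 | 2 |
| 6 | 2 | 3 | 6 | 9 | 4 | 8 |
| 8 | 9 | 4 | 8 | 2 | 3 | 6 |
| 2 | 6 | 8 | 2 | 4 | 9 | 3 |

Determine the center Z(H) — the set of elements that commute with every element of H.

An element z is central iff its row equals its column in the table.
For 4: 4·9 = 2 ≠ 8 = 9·4, so 4 ∉ Z.
Checking each element this way leaves Z(H) = {3}.
(Structurally, H here is isomorphic to the symmetric group S_3.)

{3}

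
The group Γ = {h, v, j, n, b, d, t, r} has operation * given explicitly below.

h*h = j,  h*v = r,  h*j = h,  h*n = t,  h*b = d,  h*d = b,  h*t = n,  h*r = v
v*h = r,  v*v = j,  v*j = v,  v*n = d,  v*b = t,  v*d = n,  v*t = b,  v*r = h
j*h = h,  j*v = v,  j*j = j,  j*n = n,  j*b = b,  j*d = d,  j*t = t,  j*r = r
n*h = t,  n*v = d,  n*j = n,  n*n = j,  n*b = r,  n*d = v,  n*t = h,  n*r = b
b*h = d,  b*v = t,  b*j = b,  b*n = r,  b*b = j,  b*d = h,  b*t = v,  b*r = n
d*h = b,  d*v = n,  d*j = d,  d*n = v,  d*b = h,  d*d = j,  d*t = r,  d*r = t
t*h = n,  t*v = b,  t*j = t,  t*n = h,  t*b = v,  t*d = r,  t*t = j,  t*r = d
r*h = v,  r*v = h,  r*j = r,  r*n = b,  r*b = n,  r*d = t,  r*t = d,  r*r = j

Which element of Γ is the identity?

j

The identity e satisfies e * x = x for all x, so its row in the table reproduces the column headers.
Row j reads: h, v, j, n, b, d, t, r — exactly the header order. So j is the identity.
(Structurally, Γ here is isomorphic to the elementary abelian group (Z_2)^3.)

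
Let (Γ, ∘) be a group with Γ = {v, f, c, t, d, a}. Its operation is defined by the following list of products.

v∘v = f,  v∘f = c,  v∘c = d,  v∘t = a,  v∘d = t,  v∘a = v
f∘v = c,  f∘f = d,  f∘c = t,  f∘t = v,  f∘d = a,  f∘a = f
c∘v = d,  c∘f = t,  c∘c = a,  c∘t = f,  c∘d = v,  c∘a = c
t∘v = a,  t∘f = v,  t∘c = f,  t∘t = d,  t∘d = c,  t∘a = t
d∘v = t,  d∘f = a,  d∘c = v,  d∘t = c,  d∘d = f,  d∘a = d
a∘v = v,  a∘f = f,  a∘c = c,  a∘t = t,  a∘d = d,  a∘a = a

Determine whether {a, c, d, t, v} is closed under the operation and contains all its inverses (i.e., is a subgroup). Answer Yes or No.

v ∘ v = f, which is not in {a, c, d, t, v}.
The subset is not closed under ∘, so it is not a subgroup.

No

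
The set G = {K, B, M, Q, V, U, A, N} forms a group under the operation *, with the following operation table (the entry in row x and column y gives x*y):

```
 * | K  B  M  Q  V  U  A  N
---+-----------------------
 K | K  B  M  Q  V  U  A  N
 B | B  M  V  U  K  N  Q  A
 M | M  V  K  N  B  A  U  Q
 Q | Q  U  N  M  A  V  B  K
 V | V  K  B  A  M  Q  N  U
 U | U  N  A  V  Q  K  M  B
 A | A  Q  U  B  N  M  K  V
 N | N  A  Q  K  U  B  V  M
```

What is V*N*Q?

V*N = U
U*Q = V

V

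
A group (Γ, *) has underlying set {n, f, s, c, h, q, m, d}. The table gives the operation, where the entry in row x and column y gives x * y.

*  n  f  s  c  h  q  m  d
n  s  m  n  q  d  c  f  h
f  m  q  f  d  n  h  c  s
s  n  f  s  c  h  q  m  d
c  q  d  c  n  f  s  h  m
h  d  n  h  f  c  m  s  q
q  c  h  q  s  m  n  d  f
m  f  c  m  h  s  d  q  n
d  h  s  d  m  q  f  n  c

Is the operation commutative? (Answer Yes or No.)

Check whether the table is symmetric across its main diagonal.
Every entry (row x, col y) equals the entry (row y, col x), so Γ is abelian.

Yes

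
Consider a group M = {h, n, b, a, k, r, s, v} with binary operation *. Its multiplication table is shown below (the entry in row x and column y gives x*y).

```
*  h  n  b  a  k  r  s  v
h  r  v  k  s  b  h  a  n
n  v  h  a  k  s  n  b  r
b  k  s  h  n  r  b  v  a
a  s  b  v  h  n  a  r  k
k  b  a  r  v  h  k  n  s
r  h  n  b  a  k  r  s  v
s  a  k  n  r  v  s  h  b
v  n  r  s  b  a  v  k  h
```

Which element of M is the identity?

r

The identity e satisfies e*x = x for all x, so its row in the table reproduces the column headers.
Row r reads: h, n, b, a, k, r, s, v — exactly the header order. So r is the identity.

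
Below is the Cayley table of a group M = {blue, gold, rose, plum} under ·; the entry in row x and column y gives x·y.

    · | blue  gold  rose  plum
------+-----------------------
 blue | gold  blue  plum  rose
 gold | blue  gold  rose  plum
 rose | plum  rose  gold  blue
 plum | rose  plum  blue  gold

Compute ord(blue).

The identity element is gold (its row matches the header).
blue^1 = blue
blue^2 = blue·blue = gold
The first power of blue equal to the identity is blue^2, so ord(blue) = 2.

2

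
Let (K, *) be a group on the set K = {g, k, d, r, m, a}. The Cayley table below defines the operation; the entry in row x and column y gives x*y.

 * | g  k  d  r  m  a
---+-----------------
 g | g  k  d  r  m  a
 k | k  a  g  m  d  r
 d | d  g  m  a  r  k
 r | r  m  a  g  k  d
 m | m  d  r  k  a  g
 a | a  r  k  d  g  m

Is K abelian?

Yes

Check whether the table is symmetric across its main diagonal.
Every entry (row x, col y) equals the entry (row y, col x), so K is abelian.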